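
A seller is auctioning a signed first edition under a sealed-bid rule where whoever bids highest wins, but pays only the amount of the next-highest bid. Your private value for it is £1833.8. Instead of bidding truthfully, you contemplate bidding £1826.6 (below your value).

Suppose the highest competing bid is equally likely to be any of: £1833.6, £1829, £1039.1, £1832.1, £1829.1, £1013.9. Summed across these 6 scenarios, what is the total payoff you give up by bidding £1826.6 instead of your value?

The deviation costs you only when the competing bid falls strictly between £1826.6 and £1833.8; elsewhere both bids give the same outcome.
£1833.6: truthful payoff £0.2, deviation payoff £0 → loss £0.2.
£1829: truthful payoff £4.8, deviation payoff £0 → loss £4.8.
£1039.1: outcomes coincide → loss £0.
£1832.1: truthful payoff £1.7, deviation payoff £0 → loss £1.7.
£1829.1: truthful payoff £4.7, deviation payoff £0 → loss £4.7.
£1013.9: outcomes coincide → loss £0.
Total loss = £0.2 + £4.8 + £1.7 + £4.7 = £11.4.

£11.4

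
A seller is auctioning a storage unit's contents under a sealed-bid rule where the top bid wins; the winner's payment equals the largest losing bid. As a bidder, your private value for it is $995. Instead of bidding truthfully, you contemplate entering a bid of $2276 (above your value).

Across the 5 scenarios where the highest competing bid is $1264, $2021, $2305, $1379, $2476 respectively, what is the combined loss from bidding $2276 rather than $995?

$1679

The deviation costs you only when the competing bid falls strictly between $995 and $2276; elsewhere both bids give the same outcome.
$1264: truthful payoff $0, deviation payoff −$269 → loss $269.
$2021: truthful payoff $0, deviation payoff −$1026 → loss $1026.
$2305: outcomes coincide → loss $0.
$1379: truthful payoff $0, deviation payoff −$384 → loss $384.
$2476: outcomes coincide → loss $0.
Total loss = $269 + $1026 + $384 = $1679.
Because the price is fixed by the runner-up's bid, deviating from your value can only change a good outcome into a bad one — never the reverse.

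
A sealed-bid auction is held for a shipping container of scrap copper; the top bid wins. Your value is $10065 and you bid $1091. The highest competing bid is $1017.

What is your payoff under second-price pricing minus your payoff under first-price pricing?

You have the highest bid, so you win under either rule.
Second-price: pay $1017 → payoff $9048.
First-price: pay your own bid $1091 → payoff $8974.
Difference = $9048 − ($8974) = $74.

$74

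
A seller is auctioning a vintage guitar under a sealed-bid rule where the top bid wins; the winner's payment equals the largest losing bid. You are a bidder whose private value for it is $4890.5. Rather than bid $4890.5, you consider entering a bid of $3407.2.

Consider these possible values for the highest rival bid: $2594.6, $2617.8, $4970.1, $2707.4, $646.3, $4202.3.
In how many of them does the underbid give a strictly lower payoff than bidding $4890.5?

The deviation hurts exactly when the highest competing bid lies strictly between $3407.2 and $4890.5 — underbidding then forfeits a profitable win.
$2594.6: below both → same outcome either way.
$2617.8: below both → same outcome either way.
$4970.1: above both → same outcome either way.
$2707.4: below both → same outcome either way.
$646.3: below both → same outcome either way.
$4202.3: inside the interval → strictly worse (loss $688.2).
Count: 1.

1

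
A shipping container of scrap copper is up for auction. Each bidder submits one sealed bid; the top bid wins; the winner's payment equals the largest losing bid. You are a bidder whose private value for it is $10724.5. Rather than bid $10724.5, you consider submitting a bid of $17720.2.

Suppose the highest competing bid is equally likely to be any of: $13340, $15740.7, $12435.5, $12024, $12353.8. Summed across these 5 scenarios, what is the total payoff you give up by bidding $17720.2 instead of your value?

$12271.5

The deviation costs you only when the competing bid falls strictly between $10724.5 and $17720.2; elsewhere both bids give the same outcome.
$13340: truthful payoff $0, deviation payoff −$2615.5 → loss $2615.5.
$15740.7: truthful payoff $0, deviation payoff −$5016.2 → loss $5016.2.
$12435.5: truthful payoff $0, deviation payoff −$1711 → loss $1711.
$12024: truthful payoff $0, deviation payoff −$1299.5 → loss $1299.5.
$12353.8: truthful payoff $0, deviation payoff −$1629.3 → loss $1629.3.
Total loss = $2615.5 + $5016.2 + $1711 + $1299.5 + $1629.3 = $12271.5.
In a second-price auction your bid sets only whether you win, not what you pay, so bidding your true value is weakly dominant.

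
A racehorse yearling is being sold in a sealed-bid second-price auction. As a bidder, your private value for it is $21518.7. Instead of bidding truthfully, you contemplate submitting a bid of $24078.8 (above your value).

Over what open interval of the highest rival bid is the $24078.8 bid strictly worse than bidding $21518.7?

($21518.7, $24078.8)

If the competing bid is below $21518.7, both bids win at the same price — no difference.
If it is above $24078.8, both bids lose — no difference.
If it lies strictly between $21518.7 and $24078.8, bidding your value loses (payoff 0) while bidding $24078.8 wins at a price above your value (payoff negative).
So the deviation strictly hurts on the open interval ($21518.7, $24078.8).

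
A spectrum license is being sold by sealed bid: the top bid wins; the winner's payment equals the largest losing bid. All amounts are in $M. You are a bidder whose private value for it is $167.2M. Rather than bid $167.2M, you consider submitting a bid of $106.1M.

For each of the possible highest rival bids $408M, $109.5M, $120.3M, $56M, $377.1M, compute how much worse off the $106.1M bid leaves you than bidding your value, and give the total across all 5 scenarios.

$104.6M

The deviation costs you only when the competing bid falls strictly between $106.1M and $167.2M; elsewhere both bids give the same outcome.
$408M: outcomes coincide → loss $0M.
$109.5M: truthful payoff $57.7M, deviation payoff $0M → loss $57.7M.
$120.3M: truthful payoff $46.9M, deviation payoff $0M → loss $46.9M.
$56M: outcomes coincide → loss $0M.
$377.1M: outcomes coincide → loss $0M.
Total loss = $57.7M + $46.9M = $104.6M.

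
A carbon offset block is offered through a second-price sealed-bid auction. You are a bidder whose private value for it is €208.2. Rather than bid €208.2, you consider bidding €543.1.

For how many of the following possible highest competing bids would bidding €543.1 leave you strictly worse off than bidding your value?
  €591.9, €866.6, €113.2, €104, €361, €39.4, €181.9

1

The deviation hurts exactly when the highest competing bid lies strictly between €208.2 and €543.1 — overbidding then wins at a price above your value.
€591.9: above both → same outcome either way.
€866.6: above both → same outcome either way.
€113.2: below both → same outcome either way.
€104: below both → same outcome either way.
€361: inside the interval → strictly worse (loss €152.8).
€39.4: below both → same outcome either way.
€181.9: below both → same outcome either way.
Count: 1.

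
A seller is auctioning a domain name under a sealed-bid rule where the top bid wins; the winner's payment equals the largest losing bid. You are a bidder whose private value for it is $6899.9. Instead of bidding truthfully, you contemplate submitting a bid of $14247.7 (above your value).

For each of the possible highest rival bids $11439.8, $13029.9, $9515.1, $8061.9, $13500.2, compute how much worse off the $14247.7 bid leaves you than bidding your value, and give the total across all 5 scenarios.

The deviation costs you only when the competing bid falls strictly between $6899.9 and $14247.7; elsewhere both bids give the same outcome.
$11439.8: truthful payoff $0, deviation payoff −$4539.9 → loss $4539.9.
$13029.9: truthful payoff $0, deviation payoff −$6130 → loss $6130.
$9515.1: truthful payoff $0, deviation payoff −$2615.2 → loss $2615.2.
$8061.9: truthful payoff $0, deviation payoff −$1162 → loss $1162.
$13500.2: truthful payoff $0, deviation payoff −$6600.3 → loss $6600.3.
Total loss = $4539.9 + $6130 + $2615.2 + $1162 + $6600.3 = $21047.4.

$21047.4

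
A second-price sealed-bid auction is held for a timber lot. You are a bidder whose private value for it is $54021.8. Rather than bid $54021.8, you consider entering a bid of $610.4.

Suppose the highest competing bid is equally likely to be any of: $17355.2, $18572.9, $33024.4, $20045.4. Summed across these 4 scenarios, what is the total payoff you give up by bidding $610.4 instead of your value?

The deviation costs you only when the competing bid falls strictly between $610.4 and $54021.8; elsewhere both bids give the same outcome.
$17355.2: truthful payoff $36666.6, deviation payoff $0 → loss $36666.6.
$18572.9: truthful payoff $35448.9, deviation payoff $0 → loss $35448.9.
$33024.4: truthful payoff $20997.4, deviation payoff $0 → loss $20997.4.
$20045.4: truthful payoff $33976.4, deviation payoff $0 → loss $33976.4.
Total loss = $36666.6 + $35448.9 + $20997.4 + $33976.4 = $127089.3.

$127089.3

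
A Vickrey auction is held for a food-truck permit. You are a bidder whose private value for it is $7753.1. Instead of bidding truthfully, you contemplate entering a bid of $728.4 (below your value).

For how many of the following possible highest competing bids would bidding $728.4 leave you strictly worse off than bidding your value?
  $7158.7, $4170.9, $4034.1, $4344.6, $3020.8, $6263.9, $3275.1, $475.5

7

The deviation hurts exactly when the highest competing bid lies strictly between $728.4 and $7753.1 — underbidding then forfeits a profitable win.
$7158.7: inside the interval → strictly worse (loss $594.4).
$4170.9: inside the interval → strictly worse (loss $3582.2).
$4034.1: inside the interval → strictly worse (loss $3719).
$4344.6: inside the interval → strictly worse (loss $3408.5).
$3020.8: inside the interval → strictly worse (loss $4732.3).
$6263.9: inside the interval → strictly worse (loss $1489.2).
$3275.1: inside the interval → strictly worse (loss $4478).
$475.5: below both → same outcome either way.
Count: 7.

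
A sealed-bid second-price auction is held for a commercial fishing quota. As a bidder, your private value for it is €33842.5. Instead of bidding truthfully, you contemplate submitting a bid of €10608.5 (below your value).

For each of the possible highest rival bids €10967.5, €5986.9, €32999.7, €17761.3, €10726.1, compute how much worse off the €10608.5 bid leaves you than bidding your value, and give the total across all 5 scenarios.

€62915.4

The deviation costs you only when the competing bid falls strictly between €10608.5 and €33842.5; elsewhere both bids give the same outcome.
€10967.5: truthful payoff €22875, deviation payoff €0 → loss €22875.
€5986.9: outcomes coincide → loss €0.
€32999.7: truthful payoff €842.8, deviation payoff €0 → loss €842.8.
€17761.3: truthful payoff €16081.2, deviation payoff €0 → loss €16081.2.
€10726.1: truthful payoff €23116.4, deviation payoff €0 → loss €23116.4.
Total loss = €22875 + €842.8 + €16081.2 + €23116.4 = €62915.4.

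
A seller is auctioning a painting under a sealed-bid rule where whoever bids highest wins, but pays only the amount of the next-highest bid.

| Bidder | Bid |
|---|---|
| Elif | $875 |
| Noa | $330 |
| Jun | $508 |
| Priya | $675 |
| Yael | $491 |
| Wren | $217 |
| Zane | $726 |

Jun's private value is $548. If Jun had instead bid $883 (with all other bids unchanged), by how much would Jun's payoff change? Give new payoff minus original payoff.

−$327

The highest bid among the other bidders is $875; Jun's bid doesn't change that.
Original bid $508: Jun is not highest (top rival bid is $875); payoff $0.
Alternative bid $883: Jun is highest, pays the top rival bid $875; payoff $548 − $875 = −$327.
Change in payoff = −$327 − ($0) = −$327.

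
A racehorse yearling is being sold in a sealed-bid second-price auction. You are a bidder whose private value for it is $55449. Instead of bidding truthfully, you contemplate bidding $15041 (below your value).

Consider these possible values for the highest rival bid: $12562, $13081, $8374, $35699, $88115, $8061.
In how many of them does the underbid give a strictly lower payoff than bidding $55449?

1

The deviation hurts exactly when the highest competing bid lies strictly between $15041 and $55449 — underbidding then forfeits a profitable win.
$12562: below both → same outcome either way.
$13081: below both → same outcome either way.
$8374: below both → same outcome either way.
$35699: inside the interval → strictly worse (loss $19750).
$88115: above both → same outcome either way.
$8061: below both → same outcome either way.
Count: 1.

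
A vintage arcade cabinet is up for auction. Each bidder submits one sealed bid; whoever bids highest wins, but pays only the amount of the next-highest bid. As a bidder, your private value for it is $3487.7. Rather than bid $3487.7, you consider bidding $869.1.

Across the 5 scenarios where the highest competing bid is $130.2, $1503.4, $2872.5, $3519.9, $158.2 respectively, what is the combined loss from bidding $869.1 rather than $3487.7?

The deviation costs you only when the competing bid falls strictly between $869.1 and $3487.7; elsewhere both bids give the same outcome.
$130.2: outcomes coincide → loss $0.
$1503.4: truthful payoff $1984.3, deviation payoff $0 → loss $1984.3.
$2872.5: truthful payoff $615.2, deviation payoff $0 → loss $615.2.
$3519.9: outcomes coincide → loss $0.
$158.2: outcomes coincide → loss $0.
Total loss = $1984.3 + $615.2 = $2599.5.

$2599.5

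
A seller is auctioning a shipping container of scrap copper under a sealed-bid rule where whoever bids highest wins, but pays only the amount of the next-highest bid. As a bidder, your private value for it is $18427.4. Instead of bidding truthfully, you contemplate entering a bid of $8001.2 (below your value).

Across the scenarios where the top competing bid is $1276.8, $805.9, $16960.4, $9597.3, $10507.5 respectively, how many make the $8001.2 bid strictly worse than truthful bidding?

The deviation hurts exactly when the highest competing bid lies strictly between $8001.2 and $18427.4 — underbidding then forfeits a profitable win.
$1276.8: below both → same outcome either way.
$805.9: below both → same outcome either way.
$16960.4: inside the interval → strictly worse (loss $1467).
$9597.3: inside the interval → strictly worse (loss $8830.1).
$10507.5: inside the interval → strictly worse (loss $7919.9).
Count: 3.

3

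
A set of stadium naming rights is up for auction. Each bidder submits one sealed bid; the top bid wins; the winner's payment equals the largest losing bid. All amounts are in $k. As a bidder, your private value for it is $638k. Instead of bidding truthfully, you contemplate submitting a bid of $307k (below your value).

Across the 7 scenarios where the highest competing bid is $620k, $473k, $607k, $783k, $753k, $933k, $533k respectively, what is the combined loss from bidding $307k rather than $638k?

$319k

The deviation costs you only when the competing bid falls strictly between $307k and $638k; elsewhere both bids give the same outcome.
$620k: truthful payoff $18k, deviation payoff $0k → loss $18k.
$473k: truthful payoff $165k, deviation payoff $0k → loss $165k.
$607k: truthful payoff $31k, deviation payoff $0k → loss $31k.
$783k: outcomes coincide → loss $0k.
$753k: outcomes coincide → loss $0k.
$933k: outcomes coincide → loss $0k.
$533k: truthful payoff $105k, deviation payoff $0k → loss $105k.
Total loss = $18k + $165k + $31k + $105k = $319k.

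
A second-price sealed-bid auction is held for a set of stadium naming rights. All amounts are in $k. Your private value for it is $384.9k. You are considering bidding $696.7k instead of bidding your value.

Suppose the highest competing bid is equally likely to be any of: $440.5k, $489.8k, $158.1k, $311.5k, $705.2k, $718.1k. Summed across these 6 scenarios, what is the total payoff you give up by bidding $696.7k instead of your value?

The deviation costs you only when the competing bid falls strictly between $384.9k and $696.7k; elsewhere both bids give the same outcome.
$440.5k: truthful payoff $0k, deviation payoff −$55.6k → loss $55.6k.
$489.8k: truthful payoff $0k, deviation payoff −$104.9k → loss $104.9k.
$158.1k: outcomes coincide → loss $0k.
$311.5k: outcomes coincide → loss $0k.
$705.2k: outcomes coincide → loss $0k.
$718.1k: outcomes coincide → loss $0k.
Total loss = $55.6k + $104.9k = $160.5k.
Because the price is fixed by the runner-up's bid, deviating from your value can only change a good outcome into a bad one — never the reverse.

$160.5k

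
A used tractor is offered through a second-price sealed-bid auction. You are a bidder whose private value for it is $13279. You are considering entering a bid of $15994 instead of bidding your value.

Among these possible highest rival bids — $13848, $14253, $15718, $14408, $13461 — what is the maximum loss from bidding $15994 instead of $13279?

$13848: truthful gives $0, deviation gives −$569 → loss $569.
$14253: truthful gives $0, deviation gives −$974 → loss $974.
$15718: truthful gives $0, deviation gives −$2439 → loss $2439.
$14408: truthful gives $0, deviation gives −$1129 → loss $1129.
$13461: truthful gives $0, deviation gives −$182 → loss $182.
Maximum loss: $2439.

$2439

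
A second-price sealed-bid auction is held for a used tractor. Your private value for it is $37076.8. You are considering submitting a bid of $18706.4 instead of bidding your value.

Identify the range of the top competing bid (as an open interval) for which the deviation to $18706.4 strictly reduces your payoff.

If the competing bid is below $18706.4, both bids win at the same price — no difference.
If it is above $37076.8, both bids lose — no difference.
If it lies strictly between $18706.4 and $37076.8, bidding your value wins at a price below your value (positive payoff) while bidding $18706.4 loses (payoff 0).
So the deviation strictly hurts on the open interval ($18706.4, $37076.8).
Truthful bidding weakly dominates here: raising your bid can only win items priced above your value, and lowering it can only forfeit items priced below.

($18706.4, $37076.8)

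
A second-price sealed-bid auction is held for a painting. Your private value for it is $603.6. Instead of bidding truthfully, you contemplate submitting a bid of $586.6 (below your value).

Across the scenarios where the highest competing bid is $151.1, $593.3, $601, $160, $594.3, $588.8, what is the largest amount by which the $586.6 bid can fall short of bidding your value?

$151.1: same outcome either way → loss $0.
$593.3: truthful gives $10.3, deviation gives $0 → loss $10.3.
$601: truthful gives $2.6, deviation gives $0 → loss $2.6.
$160: same outcome either way → loss $0.
$594.3: truthful gives $9.3, deviation gives $0 → loss $9.3.
$588.8: truthful gives $14.8, deviation gives $0 → loss $14.8.
Maximum loss: $14.8.

$14.8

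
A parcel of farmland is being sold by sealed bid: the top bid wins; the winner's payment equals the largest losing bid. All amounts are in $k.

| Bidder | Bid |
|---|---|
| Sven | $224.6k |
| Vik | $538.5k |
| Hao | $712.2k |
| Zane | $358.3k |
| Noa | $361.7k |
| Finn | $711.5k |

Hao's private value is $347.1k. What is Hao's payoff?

Highest bid: Hao at $712.2k, so Hao wins.
Second-highest bid: Finn at $711.5k — that is the price the winner pays.
Hao's payoff = value − price = $347.1k − $711.5k = −$364.4k.

−$364.4k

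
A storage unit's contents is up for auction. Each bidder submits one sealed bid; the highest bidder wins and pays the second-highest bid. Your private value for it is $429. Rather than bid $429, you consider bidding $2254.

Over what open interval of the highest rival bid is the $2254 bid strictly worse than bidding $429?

($429, $2254)

If the competing bid is below $429, both bids win at the same price — no difference.
If it is above $2254, both bids lose — no difference.
If it lies strictly between $429 and $2254, bidding your value loses (payoff 0) while bidding $2254 wins at a price above your value (payoff negative).
So the deviation strictly hurts on the open interval ($429, $2254).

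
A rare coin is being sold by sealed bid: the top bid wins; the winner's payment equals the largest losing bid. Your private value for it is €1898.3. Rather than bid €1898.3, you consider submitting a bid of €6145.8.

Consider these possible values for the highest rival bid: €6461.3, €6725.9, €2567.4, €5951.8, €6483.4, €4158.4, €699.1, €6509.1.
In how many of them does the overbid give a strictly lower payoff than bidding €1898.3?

3

The deviation hurts exactly when the highest competing bid lies strictly between €1898.3 and €6145.8 — overbidding then wins at a price above your value.
€6461.3: above both → same outcome either way.
€6725.9: above both → same outcome either way.
€2567.4: inside the interval → strictly worse (loss €669.1).
€5951.8: inside the interval → strictly worse (loss €4053.5).
€6483.4: above both → same outcome either way.
€4158.4: inside the interval → strictly worse (loss €2260.1).
€699.1: below both → same outcome either way.
€6509.1: above both → same outcome either way.
Count: 3.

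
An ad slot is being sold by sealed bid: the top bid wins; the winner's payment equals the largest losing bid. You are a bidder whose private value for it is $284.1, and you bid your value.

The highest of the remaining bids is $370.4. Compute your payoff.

$0

Your bid $284.1 is below the highest competing bid $370.4, so you lose.
A losing bidder pays nothing and receives nothing: payoff = $0.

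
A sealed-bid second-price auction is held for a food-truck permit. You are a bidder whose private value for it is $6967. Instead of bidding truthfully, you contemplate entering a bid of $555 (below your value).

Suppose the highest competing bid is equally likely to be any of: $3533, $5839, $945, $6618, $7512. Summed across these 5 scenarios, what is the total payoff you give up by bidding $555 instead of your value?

The deviation costs you only when the competing bid falls strictly between $555 and $6967; elsewhere both bids give the same outcome.
$3533: truthful payoff $3434, deviation payoff $0 → loss $3434.
$5839: truthful payoff $1128, deviation payoff $0 → loss $1128.
$945: truthful payoff $6022, deviation payoff $0 → loss $6022.
$6618: truthful payoff $349, deviation payoff $0 → loss $349.
$7512: outcomes coincide → loss $0.
Total loss = $3434 + $1128 + $6022 + $349 = $10933.
Truthful bidding weakly dominates here: raising your bid can only win items priced above your value, and lowering it can only forfeit items priced below.

$10933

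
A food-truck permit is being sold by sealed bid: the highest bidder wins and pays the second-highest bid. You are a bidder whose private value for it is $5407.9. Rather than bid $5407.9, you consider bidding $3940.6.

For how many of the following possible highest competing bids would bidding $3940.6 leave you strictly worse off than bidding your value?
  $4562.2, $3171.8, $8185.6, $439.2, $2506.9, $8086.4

1

The deviation hurts exactly when the highest competing bid lies strictly between $3940.6 and $5407.9 — underbidding then forfeits a profitable win.
$4562.2: inside the interval → strictly worse (loss $845.7).
$3171.8: below both → same outcome either way.
$8185.6: above both → same outcome either way.
$439.2: below both → same outcome either way.
$2506.9: below both → same outcome either way.
$8086.4: above both → same outcome either way.
Count: 1.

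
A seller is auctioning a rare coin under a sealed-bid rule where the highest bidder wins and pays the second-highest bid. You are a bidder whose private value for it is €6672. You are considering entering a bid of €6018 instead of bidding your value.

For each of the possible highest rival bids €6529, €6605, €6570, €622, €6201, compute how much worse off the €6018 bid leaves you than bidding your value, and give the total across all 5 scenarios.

The deviation costs you only when the competing bid falls strictly between €6018 and €6672; elsewhere both bids give the same outcome.
€6529: truthful payoff €143, deviation payoff €0 → loss €143.
€6605: truthful payoff €67, deviation payoff €0 → loss €67.
€6570: truthful payoff €102, deviation payoff €0 → loss €102.
€622: outcomes coincide → loss €0.
€6201: truthful payoff €471, deviation payoff €0 → loss €471.
Total loss = €143 + €67 + €102 + €471 = €783.

€783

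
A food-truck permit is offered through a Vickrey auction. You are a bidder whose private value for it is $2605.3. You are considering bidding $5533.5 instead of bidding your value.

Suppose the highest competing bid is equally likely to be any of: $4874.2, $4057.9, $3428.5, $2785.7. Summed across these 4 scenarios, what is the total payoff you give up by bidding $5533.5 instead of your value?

The deviation costs you only when the competing bid falls strictly between $2605.3 and $5533.5; elsewhere both bids give the same outcome.
$4874.2: truthful payoff $0, deviation payoff −$2268.9 → loss $2268.9.
$4057.9: truthful payoff $0, deviation payoff −$1452.6 → loss $1452.6.
$3428.5: truthful payoff $0, deviation payoff −$823.2 → loss $823.2.
$2785.7: truthful payoff $0, deviation payoff −$180.4 → loss $180.4.
Total loss = $2268.9 + $1452.6 + $823.2 + $180.4 = $4725.1.
Because the price is fixed by the runner-up's bid, deviating from your value can only change a good outcome into a bad one — never the reverse.

$4725.1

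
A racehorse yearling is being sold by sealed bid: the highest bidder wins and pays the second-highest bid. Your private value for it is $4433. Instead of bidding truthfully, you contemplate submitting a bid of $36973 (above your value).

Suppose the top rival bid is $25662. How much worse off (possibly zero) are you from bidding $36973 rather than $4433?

$21229

Bidding your value $4433: you lose (since $4433 < $25662). Payoff $0.
Bidding $36973: you win and pay $25662. Payoff $4433 − $25662 = −$21229.
The competing bid $25662 lies between your value and your inflated bid, so overbidding wins an item priced above your value.
Loss from deviating = $0 − (−$21229) = $21229.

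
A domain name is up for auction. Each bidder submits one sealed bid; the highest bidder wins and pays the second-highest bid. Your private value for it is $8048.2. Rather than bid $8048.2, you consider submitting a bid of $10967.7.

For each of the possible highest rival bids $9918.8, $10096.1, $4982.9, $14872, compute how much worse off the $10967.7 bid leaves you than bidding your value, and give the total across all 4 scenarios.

The deviation costs you only when the competing bid falls strictly between $8048.2 and $10967.7; elsewhere both bids give the same outcome.
$9918.8: truthful payoff $0, deviation payoff −$1870.6 → loss $1870.6.
$10096.1: truthful payoff $0, deviation payoff −$2047.9 → loss $2047.9.
$4982.9: outcomes coincide → loss $0.
$14872: outcomes coincide → loss $0.
Total loss = $1870.6 + $2047.9 = $3918.5.

$3918.5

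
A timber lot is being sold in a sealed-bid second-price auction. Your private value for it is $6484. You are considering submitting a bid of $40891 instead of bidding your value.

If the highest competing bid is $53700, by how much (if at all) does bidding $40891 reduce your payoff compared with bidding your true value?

$0

Bidding your value $6484: you lose (since $6484 < $53700). Payoff $0.
Bidding $40891: you lose. Payoff $0.
Difference = $0 − $0 = $0; both bids lead to the same outcome because the competing bid is above both your value and your alternative bid.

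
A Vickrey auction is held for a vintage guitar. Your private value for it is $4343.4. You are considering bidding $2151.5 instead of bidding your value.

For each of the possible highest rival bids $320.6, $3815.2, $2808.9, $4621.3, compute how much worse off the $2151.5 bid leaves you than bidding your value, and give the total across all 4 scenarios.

The deviation costs you only when the competing bid falls strictly between $2151.5 and $4343.4; elsewhere both bids give the same outcome.
$320.6: outcomes coincide → loss $0.
$3815.2: truthful payoff $528.2, deviation payoff $0 → loss $528.2.
$2808.9: truthful payoff $1534.5, deviation payoff $0 → loss $1534.5.
$4621.3: outcomes coincide → loss $0.
Total loss = $528.2 + $1534.5 = $2062.7.
In a second-price auction your bid sets only whether you win, not what you pay, so bidding your true value is weakly dominant.

$2062.7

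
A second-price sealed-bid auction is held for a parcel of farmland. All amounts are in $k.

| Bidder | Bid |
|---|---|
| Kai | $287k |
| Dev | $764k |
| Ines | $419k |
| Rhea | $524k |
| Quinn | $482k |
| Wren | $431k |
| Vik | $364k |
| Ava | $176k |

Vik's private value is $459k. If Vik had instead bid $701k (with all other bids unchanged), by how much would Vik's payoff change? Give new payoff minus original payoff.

$0k

The highest bid among the other bidders is $764k; Vik's bid doesn't change that.
Original bid $364k: Vik is not highest (top rival bid is $764k); payoff $0k.
Alternative bid $701k: Vik is not highest (top rival bid is $764k); payoff $0k.
Change in payoff = $0k − ($0k) = $0k.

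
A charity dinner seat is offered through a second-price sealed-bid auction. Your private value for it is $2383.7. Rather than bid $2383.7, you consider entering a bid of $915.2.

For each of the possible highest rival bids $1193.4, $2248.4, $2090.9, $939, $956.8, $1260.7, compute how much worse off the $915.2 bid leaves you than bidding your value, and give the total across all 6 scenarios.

The deviation costs you only when the competing bid falls strictly between $915.2 and $2383.7; elsewhere both bids give the same outcome.
$1193.4: truthful payoff $1190.3, deviation payoff $0 → loss $1190.3.
$2248.4: truthful payoff $135.3, deviation payoff $0 → loss $135.3.
$2090.9: truthful payoff $292.8, deviation payoff $0 → loss $292.8.
$939: truthful payoff $1444.7, deviation payoff $0 → loss $1444.7.
$956.8: truthful payoff $1426.9, deviation payoff $0 → loss $1426.9.
$1260.7: truthful payoff $1123, deviation payoff $0 → loss $1123.
Total loss = $1190.3 + $135.3 + $292.8 + $1444.7 + $1426.9 + $1123 = $5613.
Truthful bidding weakly dominates here: raising your bid can only win items priced above your value, and lowering it can only forfeit items priced below.

$5613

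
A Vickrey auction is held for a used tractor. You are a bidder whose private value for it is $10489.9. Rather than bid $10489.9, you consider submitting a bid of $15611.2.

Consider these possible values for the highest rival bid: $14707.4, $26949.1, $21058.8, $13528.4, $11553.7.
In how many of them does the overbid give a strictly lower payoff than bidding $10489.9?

3

The deviation hurts exactly when the highest competing bid lies strictly between $10489.9 and $15611.2 — overbidding then wins at a price above your value.
$14707.4: inside the interval → strictly worse (loss $4217.5).
$26949.1: above both → same outcome either way.
$21058.8: above both → same outcome either way.
$13528.4: inside the interval → strictly worse (loss $3038.5).
$11553.7: inside the interval → strictly worse (loss $1063.8).
Count: 3.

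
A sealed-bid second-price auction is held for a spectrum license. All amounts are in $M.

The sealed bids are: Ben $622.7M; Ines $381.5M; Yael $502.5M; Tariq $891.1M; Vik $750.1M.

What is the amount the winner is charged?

Highest bid: Tariq at $891.1M, so Tariq wins.
Second-highest bid: Vik at $750.1M — that is the price the winner pays.

$750.1M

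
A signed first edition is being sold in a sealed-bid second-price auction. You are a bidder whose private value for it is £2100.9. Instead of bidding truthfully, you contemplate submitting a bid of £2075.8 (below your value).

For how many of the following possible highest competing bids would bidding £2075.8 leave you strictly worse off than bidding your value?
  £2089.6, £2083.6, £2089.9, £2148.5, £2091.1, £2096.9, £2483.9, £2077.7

The deviation hurts exactly when the highest competing bid lies strictly between £2075.8 and £2100.9 — underbidding then forfeits a profitable win.
£2089.6: inside the interval → strictly worse (loss £11.3).
£2083.6: inside the interval → strictly worse (loss £17.3).
£2089.9: inside the interval → strictly worse (loss £11).
£2148.5: above both → same outcome either way.
£2091.1: inside the interval → strictly worse (loss £9.8).
£2096.9: inside the interval → strictly worse (loss £4).
£2483.9: above both → same outcome either way.
£2077.7: inside the interval → strictly worse (loss £23.2).
Count: 6.

6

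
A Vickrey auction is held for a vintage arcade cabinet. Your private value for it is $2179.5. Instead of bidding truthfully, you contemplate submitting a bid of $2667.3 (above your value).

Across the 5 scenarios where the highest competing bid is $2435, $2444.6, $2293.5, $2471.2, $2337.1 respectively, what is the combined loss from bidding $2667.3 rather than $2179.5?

$1083.9

The deviation costs you only when the competing bid falls strictly between $2179.5 and $2667.3; elsewhere both bids give the same outcome.
$2435: truthful payoff $0, deviation payoff −$255.5 → loss $255.5.
$2444.6: truthful payoff $0, deviation payoff −$265.1 → loss $265.1.
$2293.5: truthful payoff $0, deviation payoff −$114 → loss $114.
$2471.2: truthful payoff $0, deviation payoff −$291.7 → loss $291.7.
$2337.1: truthful payoff $0, deviation payoff −$157.6 → loss $157.6.
Total loss = $255.5 + $265.1 + $114 + $291.7 + $157.6 = $1083.9.
Because the price is fixed by the runner-up's bid, deviating from your value can only change a good outcome into a bad one — never the reverse.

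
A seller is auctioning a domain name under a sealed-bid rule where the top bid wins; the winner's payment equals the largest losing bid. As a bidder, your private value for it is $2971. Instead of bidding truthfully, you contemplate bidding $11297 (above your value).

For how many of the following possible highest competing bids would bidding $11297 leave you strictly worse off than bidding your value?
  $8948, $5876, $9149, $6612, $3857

5

The deviation hurts exactly when the highest competing bid lies strictly between $2971 and $11297 — overbidding then wins at a price above your value.
$8948: inside the interval → strictly worse (loss $5977).
$5876: inside the interval → strictly worse (loss $2905).
$9149: inside the interval → strictly worse (loss $6178).
$6612: inside the interval → strictly worse (loss $3641).
$3857: inside the interval → strictly worse (loss $886).
Count: 5.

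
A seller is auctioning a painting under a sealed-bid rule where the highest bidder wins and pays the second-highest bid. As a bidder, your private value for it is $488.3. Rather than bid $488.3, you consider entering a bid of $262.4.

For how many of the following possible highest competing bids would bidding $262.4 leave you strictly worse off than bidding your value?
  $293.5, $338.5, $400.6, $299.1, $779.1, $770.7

The deviation hurts exactly when the highest competing bid lies strictly between $262.4 and $488.3 — underbidding then forfeits a profitable win.
$293.5: inside the interval → strictly worse (loss $194.8).
$338.5: inside the interval → strictly worse (loss $149.8).
$400.6: inside the interval → strictly worse (loss $87.7).
$299.1: inside the interval → strictly worse (loss $189.2).
$779.1: above both → same outcome either way.
$770.7: above both → same outcome either way.
Count: 4.

4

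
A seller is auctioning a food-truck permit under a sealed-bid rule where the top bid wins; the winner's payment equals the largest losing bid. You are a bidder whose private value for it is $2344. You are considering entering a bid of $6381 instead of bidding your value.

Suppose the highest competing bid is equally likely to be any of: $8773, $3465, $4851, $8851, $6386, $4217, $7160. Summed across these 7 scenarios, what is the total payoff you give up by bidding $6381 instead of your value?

The deviation costs you only when the competing bid falls strictly between $2344 and $6381; elsewhere both bids give the same outcome.
$8773: outcomes coincide → loss $0.
$3465: truthful payoff $0, deviation payoff −$1121 → loss $1121.
$4851: truthful payoff $0, deviation payoff −$2507 → loss $2507.
$8851: outcomes coincide → loss $0.
$6386: outcomes coincide → loss $0.
$4217: truthful payoff $0, deviation payoff −$1873 → loss $1873.
$7160: outcomes coincide → loss $0.
Total loss = $1121 + $2507 + $1873 = $5501.
Because the price is fixed by the runner-up's bid, deviating from your value can only change a good outcome into a bad one — never the reverse.

$5501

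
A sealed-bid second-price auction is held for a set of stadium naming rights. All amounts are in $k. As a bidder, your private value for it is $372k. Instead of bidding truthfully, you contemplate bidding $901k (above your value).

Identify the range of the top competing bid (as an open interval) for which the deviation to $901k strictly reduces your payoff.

($372k, $901k)

If the competing bid is below $372k, both bids win at the same price — no difference.
If it is above $901k, both bids lose — no difference.
If it lies strictly between $372k and $901k, bidding your value loses (payoff 0) while bidding $901k wins at a price above your value (payoff negative).
So the deviation strictly hurts on the open interval ($372k, $901k).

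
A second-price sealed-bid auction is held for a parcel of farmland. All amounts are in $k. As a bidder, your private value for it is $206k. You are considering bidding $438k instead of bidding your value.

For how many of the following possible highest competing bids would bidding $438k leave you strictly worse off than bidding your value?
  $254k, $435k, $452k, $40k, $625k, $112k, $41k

2

The deviation hurts exactly when the highest competing bid lies strictly between $206k and $438k — overbidding then wins at a price above your value.
$254k: inside the interval → strictly worse (loss $48k).
$435k: inside the interval → strictly worse (loss $229k).
$452k: above both → same outcome either way.
$40k: below both → same outcome either way.
$625k: above both → same outcome either way.
$112k: below both → same outcome either way.
$41k: below both → same outcome either way.
Count: 2.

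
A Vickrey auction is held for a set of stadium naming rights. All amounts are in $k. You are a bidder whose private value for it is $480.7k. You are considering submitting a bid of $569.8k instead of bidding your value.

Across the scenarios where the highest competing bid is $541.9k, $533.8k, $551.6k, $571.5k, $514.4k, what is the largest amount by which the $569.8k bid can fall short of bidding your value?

$541.9k: truthful gives $0k, deviation gives −$61.2k → loss $61.2k.
$533.8k: truthful gives $0k, deviation gives −$53.1k → loss $53.1k.
$551.6k: truthful gives $0k, deviation gives −$70.9k → loss $70.9k.
$571.5k: same outcome either way → loss $0k.
$514.4k: truthful gives $0k, deviation gives −$33.7k → loss $33.7k.
Maximum loss: $70.9k.

$70.9k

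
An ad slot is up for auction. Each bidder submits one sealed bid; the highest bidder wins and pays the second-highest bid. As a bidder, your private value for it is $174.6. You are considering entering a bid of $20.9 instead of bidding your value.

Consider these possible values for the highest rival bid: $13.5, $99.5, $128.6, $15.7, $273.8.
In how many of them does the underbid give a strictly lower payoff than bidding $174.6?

2

The deviation hurts exactly when the highest competing bid lies strictly between $20.9 and $174.6 — underbidding then forfeits a profitable win.
$13.5: below both → same outcome either way.
$99.5: inside the interval → strictly worse (loss $75.1).
$128.6: inside the interval → strictly worse (loss $46).
$15.7: below both → same outcome either way.
$273.8: above both → same outcome either way.
Count: 2.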